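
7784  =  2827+4957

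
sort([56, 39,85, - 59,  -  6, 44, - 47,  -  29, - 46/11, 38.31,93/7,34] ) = [ - 59, - 47,-29,-6, - 46/11  ,  93/7,34,38.31, 39, 44, 56,85 ] 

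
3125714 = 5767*542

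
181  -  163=18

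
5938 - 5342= 596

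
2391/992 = 2+407/992 = 2.41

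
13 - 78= -65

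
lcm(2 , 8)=8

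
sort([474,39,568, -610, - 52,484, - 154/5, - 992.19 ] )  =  [-992.19,  -  610, - 52,-154/5 , 39,474,484,568]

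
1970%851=268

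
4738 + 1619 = 6357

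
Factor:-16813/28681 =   -  17/29 = -17^1*29^ ( - 1 )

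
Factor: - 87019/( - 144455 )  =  503/835 = 5^( - 1)*167^( - 1)*503^1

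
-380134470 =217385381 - 597519851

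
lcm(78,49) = 3822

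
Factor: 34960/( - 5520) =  - 3^ (-1 )*19^1= - 19/3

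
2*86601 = 173202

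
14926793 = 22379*667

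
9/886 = 9/886 = 0.01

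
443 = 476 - 33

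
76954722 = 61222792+15731930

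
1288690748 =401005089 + 887685659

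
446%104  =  30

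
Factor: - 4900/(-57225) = 28/327= 2^2*3^( - 1 )*7^1*109^( - 1 )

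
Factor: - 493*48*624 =- 2^8*3^2* 13^1*17^1*29^1 =-14766336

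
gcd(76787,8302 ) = 1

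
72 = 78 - 6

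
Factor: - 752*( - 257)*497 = 96052208 = 2^4*7^1*47^1*71^1*257^1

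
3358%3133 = 225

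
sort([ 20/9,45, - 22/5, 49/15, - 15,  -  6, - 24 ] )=[ - 24,-15, - 6, -22/5,20/9,  49/15, 45 ] 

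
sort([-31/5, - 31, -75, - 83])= [ - 83, - 75,-31,-31/5]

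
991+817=1808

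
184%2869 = 184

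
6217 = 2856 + 3361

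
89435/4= 89435/4 = 22358.75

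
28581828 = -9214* (-3102)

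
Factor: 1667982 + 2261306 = 3929288 = 2^3* 11^1*44651^1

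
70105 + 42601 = 112706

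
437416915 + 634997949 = 1072414864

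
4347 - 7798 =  - 3451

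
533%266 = 1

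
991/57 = 17 + 22/57 = 17.39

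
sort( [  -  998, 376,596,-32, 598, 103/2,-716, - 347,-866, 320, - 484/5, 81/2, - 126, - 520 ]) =[ - 998, - 866, - 716,-520, - 347, - 126,  -  484/5, - 32,81/2,  103/2, 320, 376, 596,598 ]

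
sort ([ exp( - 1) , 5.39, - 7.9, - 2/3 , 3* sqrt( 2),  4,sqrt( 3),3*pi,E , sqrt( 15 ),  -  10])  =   [- 10,  -  7.9,  -  2/3,  exp ( - 1), sqrt( 3 ), E, sqrt(15), 4,3* sqrt( 2 ),5.39 , 3*pi]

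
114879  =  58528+56351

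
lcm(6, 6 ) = 6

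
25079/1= 25079 = 25079.00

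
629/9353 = 629/9353 = 0.07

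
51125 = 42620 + 8505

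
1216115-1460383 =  - 244268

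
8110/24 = 337 + 11/12=337.92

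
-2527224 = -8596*294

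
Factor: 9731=37^1*263^1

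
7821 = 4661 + 3160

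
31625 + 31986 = 63611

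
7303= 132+7171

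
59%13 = 7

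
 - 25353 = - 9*2817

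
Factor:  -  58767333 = - 3^1*1747^1 * 11213^1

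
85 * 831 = 70635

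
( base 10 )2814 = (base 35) 2ae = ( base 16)afe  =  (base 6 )21010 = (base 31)2SO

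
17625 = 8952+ 8673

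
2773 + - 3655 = -882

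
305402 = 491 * 622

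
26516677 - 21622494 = 4894183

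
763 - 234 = 529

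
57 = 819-762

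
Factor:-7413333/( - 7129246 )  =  2^( - 1 )*3^1*41^1*60271^1 * 3564623^(  -  1 )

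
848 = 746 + 102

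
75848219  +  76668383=152516602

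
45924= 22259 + 23665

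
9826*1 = 9826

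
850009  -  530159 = 319850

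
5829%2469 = 891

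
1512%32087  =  1512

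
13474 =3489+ 9985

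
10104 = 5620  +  4484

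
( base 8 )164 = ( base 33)3H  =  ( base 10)116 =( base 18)68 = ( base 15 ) 7B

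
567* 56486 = 32027562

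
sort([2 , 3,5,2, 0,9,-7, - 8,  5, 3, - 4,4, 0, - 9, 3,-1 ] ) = [-9, - 8,-7, - 4, - 1,0, 0 , 2,  2 , 3, 3, 3,4,5 , 5,9]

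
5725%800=125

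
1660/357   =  1660/357= 4.65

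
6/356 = 3/178 = 0.02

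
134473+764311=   898784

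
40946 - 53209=-12263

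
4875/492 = 9 +149/164 = 9.91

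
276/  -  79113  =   - 1 + 26279/26371=- 0.00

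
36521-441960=-405439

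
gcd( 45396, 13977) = 9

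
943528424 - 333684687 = 609843737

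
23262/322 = 11631/161 = 72.24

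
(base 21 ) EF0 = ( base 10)6489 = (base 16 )1959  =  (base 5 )201424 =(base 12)3909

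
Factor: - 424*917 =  - 2^3*7^1*53^1*131^1 = -388808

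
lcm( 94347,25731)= 283041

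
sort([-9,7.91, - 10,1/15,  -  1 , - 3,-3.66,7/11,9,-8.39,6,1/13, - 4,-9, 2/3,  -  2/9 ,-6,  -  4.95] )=[ -10, - 9,  -  9, -8.39,- 6, - 4.95 ,-4, - 3.66, - 3 , - 1 ,-2/9,1/15,1/13,7/11 , 2/3,  6,7.91,9]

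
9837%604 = 173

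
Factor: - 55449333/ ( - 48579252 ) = 2^( - 2 )*3^2*487^1*4217^1 * 4048271^( - 1)=18483111/16193084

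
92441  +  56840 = 149281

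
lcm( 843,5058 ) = 5058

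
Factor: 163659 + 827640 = 991299 =3^1*330433^1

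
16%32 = 16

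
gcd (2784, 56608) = 928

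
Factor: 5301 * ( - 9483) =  - 3^3*19^1*29^1*31^1*109^1 = - 50269383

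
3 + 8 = 11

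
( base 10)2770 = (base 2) 101011010010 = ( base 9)3717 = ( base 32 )2mi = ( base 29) 38F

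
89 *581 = 51709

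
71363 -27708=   43655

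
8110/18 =450 + 5/9 = 450.56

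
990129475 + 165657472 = 1155786947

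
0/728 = 0 = 0.00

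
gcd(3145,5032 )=629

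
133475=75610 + 57865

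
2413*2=4826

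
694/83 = 8 + 30/83 = 8.36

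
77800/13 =77800/13 = 5984.62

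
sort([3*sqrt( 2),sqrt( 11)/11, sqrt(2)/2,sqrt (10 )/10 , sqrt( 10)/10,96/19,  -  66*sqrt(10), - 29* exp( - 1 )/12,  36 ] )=[ - 66*sqrt( 10), - 29*exp ( - 1) /12, sqrt (11 )/11, sqrt(10)/10,sqrt( 10)/10,sqrt(2)/2, 3*sqrt(2 ),  96/19,36] 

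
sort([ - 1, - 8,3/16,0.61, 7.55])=[  -  8,-1, 3/16,0.61, 7.55 ]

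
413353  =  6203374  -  5790021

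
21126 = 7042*3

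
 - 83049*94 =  - 7806606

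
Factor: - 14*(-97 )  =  2^1*7^1*97^1 = 1358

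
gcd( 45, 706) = 1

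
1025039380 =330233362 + 694806018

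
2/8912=1/4456 = 0.00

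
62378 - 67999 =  - 5621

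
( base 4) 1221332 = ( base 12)3b12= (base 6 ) 51222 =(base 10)6782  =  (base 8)15176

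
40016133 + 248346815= 288362948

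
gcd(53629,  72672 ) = 1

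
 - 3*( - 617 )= 1851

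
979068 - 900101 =78967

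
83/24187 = 83/24187= 0.00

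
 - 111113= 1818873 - 1929986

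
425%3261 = 425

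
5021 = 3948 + 1073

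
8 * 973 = 7784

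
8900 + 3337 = 12237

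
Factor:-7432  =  -2^3 * 929^1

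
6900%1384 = 1364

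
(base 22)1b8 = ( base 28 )q6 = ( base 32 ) mu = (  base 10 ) 734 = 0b1011011110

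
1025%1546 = 1025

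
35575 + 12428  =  48003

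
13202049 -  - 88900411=102102460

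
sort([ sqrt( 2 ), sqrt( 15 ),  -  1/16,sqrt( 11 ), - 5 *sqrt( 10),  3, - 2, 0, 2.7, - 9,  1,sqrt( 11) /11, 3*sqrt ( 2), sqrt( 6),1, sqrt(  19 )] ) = [ - 5*sqrt(10 ), -9, - 2, - 1/16, 0,sqrt(11)/11, 1,  1, sqrt(2), sqrt( 6 ) , 2.7,  3,sqrt (11),sqrt( 15), 3*sqrt( 2 ),sqrt( 19) ] 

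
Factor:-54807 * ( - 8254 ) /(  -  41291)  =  -2^1*3^1 * 157^(-1)*263^ (- 1)*4127^1*18269^1 = - 452376978/41291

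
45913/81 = 45913/81= 566.83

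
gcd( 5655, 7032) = 3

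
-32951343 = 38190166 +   -  71141509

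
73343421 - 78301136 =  - 4957715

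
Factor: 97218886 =2^1*17^1*701^1*4079^1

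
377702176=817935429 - 440233253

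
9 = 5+4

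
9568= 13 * 736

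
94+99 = 193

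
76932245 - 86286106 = -9353861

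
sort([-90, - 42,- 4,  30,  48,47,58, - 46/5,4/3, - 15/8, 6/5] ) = [ - 90, - 42, - 46/5,-4 , - 15/8, 6/5, 4/3,30,47,48,58 ] 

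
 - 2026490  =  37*(-54770) 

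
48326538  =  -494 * ( - 97827)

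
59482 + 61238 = 120720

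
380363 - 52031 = 328332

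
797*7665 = 6109005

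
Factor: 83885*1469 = 123227065 = 5^1*13^1*19^1*113^1*883^1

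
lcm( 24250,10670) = 266750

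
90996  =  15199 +75797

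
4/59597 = 4/59597 = 0.00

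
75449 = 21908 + 53541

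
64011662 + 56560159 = 120571821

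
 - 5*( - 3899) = 19495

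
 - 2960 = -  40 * 74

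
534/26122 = 267/13061 = 0.02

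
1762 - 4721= - 2959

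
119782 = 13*9214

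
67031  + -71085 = -4054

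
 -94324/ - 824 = 114 + 97/206= 114.47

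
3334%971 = 421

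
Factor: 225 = 3^2*5^2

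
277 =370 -93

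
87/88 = 87/88= 0.99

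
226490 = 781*290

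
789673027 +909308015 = 1698981042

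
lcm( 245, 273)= 9555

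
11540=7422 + 4118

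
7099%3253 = 593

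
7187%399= 5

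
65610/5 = 13122= 13122.00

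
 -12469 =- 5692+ - 6777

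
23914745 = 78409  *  305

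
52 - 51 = 1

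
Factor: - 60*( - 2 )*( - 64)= - 2^9 * 3^1* 5^1 = - 7680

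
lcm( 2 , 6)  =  6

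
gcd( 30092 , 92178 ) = 2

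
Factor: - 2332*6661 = - 2^2 *11^1 *53^1*6661^1 = - 15533452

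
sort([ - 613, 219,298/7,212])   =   [ - 613,298/7,212,219 ] 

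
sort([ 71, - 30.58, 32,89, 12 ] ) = [ - 30.58,12 , 32,  71,89 ]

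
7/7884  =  7/7884 = 0.00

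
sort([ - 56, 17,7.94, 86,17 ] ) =[- 56,7.94,17,17,86]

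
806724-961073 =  - 154349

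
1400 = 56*25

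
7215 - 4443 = 2772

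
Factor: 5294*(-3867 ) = -20471898 = - 2^1*3^1*1289^1*2647^1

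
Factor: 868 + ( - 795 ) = 73^1 = 73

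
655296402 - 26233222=629063180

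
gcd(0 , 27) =27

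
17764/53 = 17764/53 = 335.17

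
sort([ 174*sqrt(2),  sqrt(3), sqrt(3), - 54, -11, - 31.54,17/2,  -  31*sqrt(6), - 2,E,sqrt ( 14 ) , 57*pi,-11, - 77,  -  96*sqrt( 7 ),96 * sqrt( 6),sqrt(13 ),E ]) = [ - 96 * sqrt( 7 ), - 77, - 31 * sqrt(6),-54, - 31.54, - 11, - 11, - 2,sqrt(3),sqrt(3),E,E,sqrt(13),sqrt (14), 17/2,57*pi, 96*sqrt (6),  174*sqrt( 2 ) ]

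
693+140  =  833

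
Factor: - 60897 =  - 3^1*53^1*383^1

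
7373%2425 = 98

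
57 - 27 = 30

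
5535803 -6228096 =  - 692293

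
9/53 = 9/53 = 0.17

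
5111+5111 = 10222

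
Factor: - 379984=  - 2^4*11^1*17^1*127^1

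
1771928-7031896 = - 5259968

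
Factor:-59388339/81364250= - 2^( - 1)*3^1*5^(-3 )*11^( - 1)  *  1019^1*19427^1*29587^(-1) 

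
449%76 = 69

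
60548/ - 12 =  - 5046  +  1/3 = - 5045.67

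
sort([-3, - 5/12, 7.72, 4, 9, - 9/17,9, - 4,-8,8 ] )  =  [ - 8  , - 4,  -  3,-9/17, - 5/12,4,7.72, 8, 9 , 9 ]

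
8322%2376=1194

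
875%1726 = 875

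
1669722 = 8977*186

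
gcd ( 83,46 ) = 1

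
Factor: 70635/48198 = 85/58= 2^ ( - 1)* 5^1* 17^1*29^( - 1) 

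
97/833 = 97/833 = 0.12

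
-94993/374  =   - 254 + 3/374 =- 253.99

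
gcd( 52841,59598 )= 1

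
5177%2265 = 647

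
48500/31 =1564+16/31= 1564.52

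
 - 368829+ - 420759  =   - 789588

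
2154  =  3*718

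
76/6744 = 19/1686 = 0.01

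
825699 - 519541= 306158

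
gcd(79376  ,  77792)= 176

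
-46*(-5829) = 268134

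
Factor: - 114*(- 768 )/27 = 2^9*3^( -1 )*19^1 = 9728/3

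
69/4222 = 69/4222=0.02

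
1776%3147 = 1776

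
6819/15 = 454 + 3/5 = 454.60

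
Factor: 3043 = 17^1*179^1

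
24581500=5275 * 4660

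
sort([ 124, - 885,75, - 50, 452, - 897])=[ - 897, - 885, - 50,75,124,452 ]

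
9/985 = 9/985 = 0.01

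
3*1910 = 5730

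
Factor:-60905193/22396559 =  - 3^1 * 67^ ( - 1 )*223^( -1)*1499^(  -  1)*20301731^1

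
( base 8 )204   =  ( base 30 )4C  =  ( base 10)132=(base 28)4k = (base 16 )84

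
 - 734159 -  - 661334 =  - 72825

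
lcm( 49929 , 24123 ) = 2146947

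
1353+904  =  2257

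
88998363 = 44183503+44814860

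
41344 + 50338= 91682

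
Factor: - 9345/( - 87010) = 267/2486 = 2^( - 1)*3^1 *11^( - 1)*89^1*113^( - 1) 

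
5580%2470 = 640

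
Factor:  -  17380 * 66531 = -1156308780 = - 2^2*3^1*5^1 * 11^1*67^1* 79^1*331^1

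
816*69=56304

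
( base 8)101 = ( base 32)21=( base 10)65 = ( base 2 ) 1000001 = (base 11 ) 5A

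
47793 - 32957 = 14836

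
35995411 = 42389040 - 6393629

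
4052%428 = 200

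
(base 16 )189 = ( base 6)1453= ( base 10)393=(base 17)162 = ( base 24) g9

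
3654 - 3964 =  - 310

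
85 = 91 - 6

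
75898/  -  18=-37949/9 = - 4216.56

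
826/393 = 2+40/393 = 2.10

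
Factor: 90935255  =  5^1*163^1*111577^1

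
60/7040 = 3/352 = 0.01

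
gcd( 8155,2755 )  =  5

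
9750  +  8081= 17831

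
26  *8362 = 217412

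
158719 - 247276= - 88557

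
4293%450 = 243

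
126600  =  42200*3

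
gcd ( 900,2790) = 90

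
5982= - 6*( - 997 ) 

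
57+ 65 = 122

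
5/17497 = 5/17497 = 0.00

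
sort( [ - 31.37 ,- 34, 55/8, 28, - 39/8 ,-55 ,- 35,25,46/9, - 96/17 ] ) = [ - 55,-35, - 34,-31.37 ,-96/17,-39/8,  46/9,55/8,  25, 28 ] 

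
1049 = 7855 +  - 6806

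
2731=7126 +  - 4395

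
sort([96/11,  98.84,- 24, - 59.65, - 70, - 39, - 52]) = [-70, - 59.65, - 52, - 39, - 24, 96/11, 98.84] 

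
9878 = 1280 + 8598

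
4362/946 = 4 + 289/473  =  4.61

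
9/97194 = 3/32398= 0.00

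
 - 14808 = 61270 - 76078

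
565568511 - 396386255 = 169182256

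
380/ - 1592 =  - 95/398 = - 0.24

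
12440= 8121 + 4319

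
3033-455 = 2578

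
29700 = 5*5940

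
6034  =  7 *862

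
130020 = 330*394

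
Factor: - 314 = -2^1 * 157^1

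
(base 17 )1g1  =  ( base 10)562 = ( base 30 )IM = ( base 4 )20302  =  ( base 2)1000110010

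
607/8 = 607/8  =  75.88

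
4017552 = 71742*56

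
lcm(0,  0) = 0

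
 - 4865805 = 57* (-85365)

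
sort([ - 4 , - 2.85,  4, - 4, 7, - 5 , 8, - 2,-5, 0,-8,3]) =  [ - 8,  -  5,-5 , - 4, - 4,-2.85,-2,0 , 3,4, 7, 8]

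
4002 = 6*667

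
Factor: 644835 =3^1*5^1*42989^1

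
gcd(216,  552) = 24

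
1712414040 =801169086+911244954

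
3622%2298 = 1324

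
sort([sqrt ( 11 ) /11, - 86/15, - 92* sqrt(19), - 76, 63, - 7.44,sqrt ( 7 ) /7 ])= [ - 92*sqrt( 19), - 76, - 7.44,- 86/15,sqrt (11)/11, sqrt( 7)/7,63] 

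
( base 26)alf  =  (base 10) 7321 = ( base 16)1c99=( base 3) 101001011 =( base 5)213241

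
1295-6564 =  - 5269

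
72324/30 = 2410 + 4/5 =2410.80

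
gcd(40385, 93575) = 985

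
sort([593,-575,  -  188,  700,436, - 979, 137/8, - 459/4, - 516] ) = [ - 979, - 575, - 516, - 188,- 459/4, 137/8  ,  436,  593 , 700 ]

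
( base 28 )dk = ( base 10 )384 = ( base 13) 237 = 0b110000000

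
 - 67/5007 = - 1 + 4940/5007= - 0.01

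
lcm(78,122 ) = 4758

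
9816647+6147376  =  15964023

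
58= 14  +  44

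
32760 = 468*70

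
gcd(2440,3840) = 40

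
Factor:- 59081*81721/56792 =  - 2^( - 3)*11^1*31^( - 1)*41^1*71^1 *131^1*229^ ( - 1)*1151^1 = - 4828158401/56792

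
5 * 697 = 3485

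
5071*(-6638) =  -33661298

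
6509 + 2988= 9497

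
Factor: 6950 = 2^1  *  5^2*139^1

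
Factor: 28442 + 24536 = 52978 = 2^1*26489^1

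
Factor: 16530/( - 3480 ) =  - 2^(-2)*19^1 =- 19/4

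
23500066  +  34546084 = 58046150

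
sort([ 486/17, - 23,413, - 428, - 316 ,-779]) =[ - 779, - 428, - 316, - 23,486/17, 413 ] 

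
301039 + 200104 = 501143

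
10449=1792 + 8657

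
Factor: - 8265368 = -2^3*1033171^1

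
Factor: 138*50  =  6900   =  2^2*3^1*5^2*23^1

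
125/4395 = 25/879 = 0.03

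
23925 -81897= -57972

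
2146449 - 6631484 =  -4485035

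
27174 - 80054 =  - 52880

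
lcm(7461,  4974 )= 14922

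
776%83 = 29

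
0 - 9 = -9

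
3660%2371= 1289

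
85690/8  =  42845/4 = 10711.25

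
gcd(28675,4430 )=5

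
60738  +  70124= 130862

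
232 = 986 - 754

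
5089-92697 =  - 87608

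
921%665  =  256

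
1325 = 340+985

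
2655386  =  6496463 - 3841077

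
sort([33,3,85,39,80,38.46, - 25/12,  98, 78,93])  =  [ - 25/12,3,33,38.46 , 39,78,80,85,93  ,  98] 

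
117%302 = 117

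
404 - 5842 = - 5438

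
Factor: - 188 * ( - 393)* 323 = 2^2*3^1*17^1*19^1 *47^1*131^1 =23864532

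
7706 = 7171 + 535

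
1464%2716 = 1464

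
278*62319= 17324682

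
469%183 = 103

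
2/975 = 2/975=0.00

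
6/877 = 6/877 = 0.01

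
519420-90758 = 428662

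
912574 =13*70198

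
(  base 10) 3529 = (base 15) 10a4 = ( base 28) 4e1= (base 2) 110111001001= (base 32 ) 3E9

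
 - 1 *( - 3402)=3402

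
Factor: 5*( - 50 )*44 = -2^3*5^3*11^1 =-  11000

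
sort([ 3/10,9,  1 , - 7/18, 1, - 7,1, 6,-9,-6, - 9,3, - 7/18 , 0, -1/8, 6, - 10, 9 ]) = [ - 10, - 9, - 9, - 7,- 6, - 7/18, - 7/18, - 1/8,0, 3/10, 1, 1,  1, 3 , 6,6, 9 , 9 ]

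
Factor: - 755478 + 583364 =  -2^1*47^1*1831^1 = - 172114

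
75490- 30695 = 44795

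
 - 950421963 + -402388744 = - 1352810707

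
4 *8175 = 32700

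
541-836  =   -295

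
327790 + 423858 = 751648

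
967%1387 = 967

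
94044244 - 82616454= 11427790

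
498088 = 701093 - 203005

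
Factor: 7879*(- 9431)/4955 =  - 5^( - 1 ) * 991^ (  -  1 ) * 7879^1 * 9431^1 = -  74306849/4955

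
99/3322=9/302 = 0.03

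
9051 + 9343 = 18394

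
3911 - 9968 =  - 6057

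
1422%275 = 47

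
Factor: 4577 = 23^1*199^1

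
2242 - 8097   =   - 5855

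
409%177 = 55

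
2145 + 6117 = 8262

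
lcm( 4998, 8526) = 144942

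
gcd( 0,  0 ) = 0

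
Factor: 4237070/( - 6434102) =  - 5^1*1567^( - 1) * 2053^( - 1)*423707^1 = - 2118535/3217051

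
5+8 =13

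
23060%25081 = 23060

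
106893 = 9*11877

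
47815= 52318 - 4503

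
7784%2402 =578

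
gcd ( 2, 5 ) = 1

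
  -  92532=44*( - 2103 ) 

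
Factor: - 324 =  - 2^2*3^4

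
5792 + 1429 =7221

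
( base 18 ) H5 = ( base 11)263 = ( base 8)467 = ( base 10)311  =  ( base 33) 9E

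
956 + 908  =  1864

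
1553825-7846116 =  - 6292291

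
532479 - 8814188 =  - 8281709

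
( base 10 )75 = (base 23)36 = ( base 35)25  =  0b1001011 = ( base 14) 55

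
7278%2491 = 2296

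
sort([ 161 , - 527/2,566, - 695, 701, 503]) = [ - 695, - 527/2, 161, 503, 566,701]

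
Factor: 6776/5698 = 44/37 = 2^2*11^1*37^( - 1)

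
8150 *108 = 880200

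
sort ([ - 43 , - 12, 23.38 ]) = [ - 43,-12,  23.38 ] 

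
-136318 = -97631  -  38687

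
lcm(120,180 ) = 360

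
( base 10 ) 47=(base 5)142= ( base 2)101111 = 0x2f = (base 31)1g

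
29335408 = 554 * 52952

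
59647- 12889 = 46758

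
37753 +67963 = 105716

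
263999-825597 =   -  561598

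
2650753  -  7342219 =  - 4691466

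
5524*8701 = 48064324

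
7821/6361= 7821/6361 = 1.23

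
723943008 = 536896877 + 187046131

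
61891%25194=11503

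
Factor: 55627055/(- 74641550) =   -  11125411/14928310 = - 2^( - 1)*5^( - 1)*11^1*43^ ( - 1)*149^(-1)*233^( - 1)*587^1*1723^1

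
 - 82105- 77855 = -159960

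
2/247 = 2/247 = 0.01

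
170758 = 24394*7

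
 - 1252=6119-7371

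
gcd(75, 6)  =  3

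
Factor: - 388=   - 2^2*97^1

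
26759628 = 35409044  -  8649416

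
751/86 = 8 + 63/86=8.73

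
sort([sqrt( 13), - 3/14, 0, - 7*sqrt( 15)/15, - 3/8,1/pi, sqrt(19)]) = [ - 7*sqrt( 15) /15,-3/8, - 3/14,0,1/pi,sqrt( 13), sqrt( 19)] 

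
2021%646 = 83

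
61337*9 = 552033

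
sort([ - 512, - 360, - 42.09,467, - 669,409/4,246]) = [ - 669 ,-512, - 360, - 42.09, 409/4, 246 , 467] 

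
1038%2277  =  1038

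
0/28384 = 0=0.00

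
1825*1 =1825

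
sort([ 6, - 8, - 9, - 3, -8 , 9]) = [ - 9, - 8, - 8, - 3, 6,  9]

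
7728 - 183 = 7545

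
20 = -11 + 31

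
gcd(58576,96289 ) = 1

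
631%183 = 82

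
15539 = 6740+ 8799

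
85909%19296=8725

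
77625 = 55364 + 22261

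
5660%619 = 89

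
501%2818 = 501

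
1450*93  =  134850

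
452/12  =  37 + 2/3  =  37.67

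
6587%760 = 507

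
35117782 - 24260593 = 10857189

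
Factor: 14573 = 13^1*19^1*59^1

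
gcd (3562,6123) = 13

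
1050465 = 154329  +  896136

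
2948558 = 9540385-6591827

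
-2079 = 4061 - 6140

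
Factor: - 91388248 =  - 2^3*7^1*31^1*61^1*863^1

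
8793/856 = 8793/856 = 10.27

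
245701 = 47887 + 197814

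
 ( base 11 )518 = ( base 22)168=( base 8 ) 1160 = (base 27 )n3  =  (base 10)624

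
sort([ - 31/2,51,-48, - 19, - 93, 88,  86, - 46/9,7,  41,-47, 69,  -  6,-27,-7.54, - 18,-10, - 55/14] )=[-93,-48, - 47, - 27, - 19, - 18 ,-31/2,-10, - 7.54,-6,-46/9,-55/14,  7, 41,51,69, 86,88] 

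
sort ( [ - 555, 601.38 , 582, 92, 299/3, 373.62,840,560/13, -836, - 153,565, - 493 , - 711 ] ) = [ - 836,-711, - 555, - 493, - 153, 560/13, 92,299/3, 373.62,565, 582, 601.38,840 ] 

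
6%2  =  0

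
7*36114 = 252798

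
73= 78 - 5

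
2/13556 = 1/6778 =0.00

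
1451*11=15961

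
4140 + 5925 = 10065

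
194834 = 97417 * 2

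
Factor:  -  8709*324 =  - 2^2 * 3^5*2903^1 = - 2821716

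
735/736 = 735/736 = 1.00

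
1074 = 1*1074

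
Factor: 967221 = 3^4*11941^1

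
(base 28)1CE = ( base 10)1134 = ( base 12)7a6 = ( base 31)15i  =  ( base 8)2156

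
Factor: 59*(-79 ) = -59^1*79^1 = -4661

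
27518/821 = 27518/821 = 33.52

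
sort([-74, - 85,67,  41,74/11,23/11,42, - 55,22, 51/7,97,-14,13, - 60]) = [ -85,-74,-60, - 55, - 14, 23/11, 74/11,51/7, 13, 22,41,42,67,97] 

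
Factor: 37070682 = 2^1 *3^1*11^1*109^1*5153^1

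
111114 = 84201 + 26913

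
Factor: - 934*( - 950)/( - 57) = -2^2*3^( - 1) * 5^2*467^1= - 46700/3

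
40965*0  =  0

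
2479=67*37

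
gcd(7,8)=1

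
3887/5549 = 3887/5549 =0.70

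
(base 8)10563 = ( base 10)4467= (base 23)8a5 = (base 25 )73H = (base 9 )6113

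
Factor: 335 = 5^1* 67^1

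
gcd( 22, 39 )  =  1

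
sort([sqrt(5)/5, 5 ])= [ sqrt( 5)/5, 5]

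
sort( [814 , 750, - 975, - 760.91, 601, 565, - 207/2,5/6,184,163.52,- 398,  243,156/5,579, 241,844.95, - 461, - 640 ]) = [ - 975, - 760.91, - 640, - 461, - 398, - 207/2, 5/6,156/5, 163.52,184,241, 243, 565,579,601,750,814 , 844.95]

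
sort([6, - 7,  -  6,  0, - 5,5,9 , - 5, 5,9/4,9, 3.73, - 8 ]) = [-8, - 7, - 6, - 5, - 5,0 , 9/4, 3.73, 5 , 5,6, 9, 9 ]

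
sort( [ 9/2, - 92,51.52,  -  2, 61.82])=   [-92, - 2, 9/2  ,  51.52, 61.82]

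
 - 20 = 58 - 78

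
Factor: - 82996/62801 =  - 2^2*20749^1  *62801^( - 1)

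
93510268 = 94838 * 986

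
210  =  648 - 438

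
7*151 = 1057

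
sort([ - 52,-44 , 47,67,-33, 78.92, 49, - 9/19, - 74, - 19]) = [ - 74,- 52, - 44, - 33, - 19, - 9/19,47, 49, 67,78.92] 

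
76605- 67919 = 8686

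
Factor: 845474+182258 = 1027732 = 2^2* 23^1*11171^1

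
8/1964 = 2/491 = 0.00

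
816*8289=6763824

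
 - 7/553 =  - 1 + 78/79 = - 0.01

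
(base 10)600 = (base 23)132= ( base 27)m6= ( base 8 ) 1130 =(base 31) JB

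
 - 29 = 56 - 85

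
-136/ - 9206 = 68/4603  =  0.01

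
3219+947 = 4166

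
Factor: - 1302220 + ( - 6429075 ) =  - 5^1*11^2*13^1*983^1 = - 7731295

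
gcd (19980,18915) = 15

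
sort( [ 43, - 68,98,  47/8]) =[ - 68,47/8, 43,98] 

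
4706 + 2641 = 7347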